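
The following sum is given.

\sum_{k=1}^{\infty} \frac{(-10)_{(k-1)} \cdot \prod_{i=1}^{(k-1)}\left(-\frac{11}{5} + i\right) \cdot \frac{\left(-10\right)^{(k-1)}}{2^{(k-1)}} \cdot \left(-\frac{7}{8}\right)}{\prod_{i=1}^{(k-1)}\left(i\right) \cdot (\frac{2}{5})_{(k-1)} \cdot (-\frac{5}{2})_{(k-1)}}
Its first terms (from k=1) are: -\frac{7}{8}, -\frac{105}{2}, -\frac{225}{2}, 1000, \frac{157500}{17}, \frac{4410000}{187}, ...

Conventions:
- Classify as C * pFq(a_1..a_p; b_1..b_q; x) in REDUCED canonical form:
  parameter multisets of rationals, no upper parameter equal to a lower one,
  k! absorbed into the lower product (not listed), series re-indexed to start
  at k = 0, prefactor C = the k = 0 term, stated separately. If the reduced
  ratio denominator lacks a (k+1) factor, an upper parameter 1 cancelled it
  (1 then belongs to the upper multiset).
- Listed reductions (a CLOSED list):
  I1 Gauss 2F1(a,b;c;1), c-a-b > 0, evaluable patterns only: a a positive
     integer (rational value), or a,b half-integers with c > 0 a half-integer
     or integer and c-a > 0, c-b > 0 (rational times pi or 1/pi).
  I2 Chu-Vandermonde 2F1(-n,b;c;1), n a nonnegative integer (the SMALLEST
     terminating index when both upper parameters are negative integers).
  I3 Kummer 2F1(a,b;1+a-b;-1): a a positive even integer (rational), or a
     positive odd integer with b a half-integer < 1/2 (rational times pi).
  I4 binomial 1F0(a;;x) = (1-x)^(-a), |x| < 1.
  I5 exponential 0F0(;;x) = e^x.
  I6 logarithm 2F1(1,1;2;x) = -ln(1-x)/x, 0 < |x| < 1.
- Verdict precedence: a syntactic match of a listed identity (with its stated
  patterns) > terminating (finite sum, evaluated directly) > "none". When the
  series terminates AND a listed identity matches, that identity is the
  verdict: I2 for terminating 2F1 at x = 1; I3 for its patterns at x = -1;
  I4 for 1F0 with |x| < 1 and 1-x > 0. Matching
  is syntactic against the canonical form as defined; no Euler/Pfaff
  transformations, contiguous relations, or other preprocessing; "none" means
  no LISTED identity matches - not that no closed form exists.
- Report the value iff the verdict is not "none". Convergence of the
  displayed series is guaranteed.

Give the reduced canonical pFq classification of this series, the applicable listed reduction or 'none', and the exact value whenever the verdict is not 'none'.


Canonical form: C = -\frac{7}{8} times 2F2 with upper {-10, -\frac{6}{5}}, lower {-\frac{5}{2}, \frac{2}{5}}, x = -5. Verdict: terminating. With -10 upstairs the series is a 11-term polynomial sum; evaluated term by term. Sum: \frac{4126250579626079}{48677489784}.

Key observation: from the first term -\frac{7}{8}: the two k-th powers (prefactor -7/8) combine into one argument.
Adjacent-term ratio: r(k) = -5 * (k-10) (k-\frac{6}{5}) / [(k-\frac{5}{2}) (k+\frac{2}{5}) (k+1)] - rational in k. x = -5; t_0 = -\frac{7}{8}; negate the roots.


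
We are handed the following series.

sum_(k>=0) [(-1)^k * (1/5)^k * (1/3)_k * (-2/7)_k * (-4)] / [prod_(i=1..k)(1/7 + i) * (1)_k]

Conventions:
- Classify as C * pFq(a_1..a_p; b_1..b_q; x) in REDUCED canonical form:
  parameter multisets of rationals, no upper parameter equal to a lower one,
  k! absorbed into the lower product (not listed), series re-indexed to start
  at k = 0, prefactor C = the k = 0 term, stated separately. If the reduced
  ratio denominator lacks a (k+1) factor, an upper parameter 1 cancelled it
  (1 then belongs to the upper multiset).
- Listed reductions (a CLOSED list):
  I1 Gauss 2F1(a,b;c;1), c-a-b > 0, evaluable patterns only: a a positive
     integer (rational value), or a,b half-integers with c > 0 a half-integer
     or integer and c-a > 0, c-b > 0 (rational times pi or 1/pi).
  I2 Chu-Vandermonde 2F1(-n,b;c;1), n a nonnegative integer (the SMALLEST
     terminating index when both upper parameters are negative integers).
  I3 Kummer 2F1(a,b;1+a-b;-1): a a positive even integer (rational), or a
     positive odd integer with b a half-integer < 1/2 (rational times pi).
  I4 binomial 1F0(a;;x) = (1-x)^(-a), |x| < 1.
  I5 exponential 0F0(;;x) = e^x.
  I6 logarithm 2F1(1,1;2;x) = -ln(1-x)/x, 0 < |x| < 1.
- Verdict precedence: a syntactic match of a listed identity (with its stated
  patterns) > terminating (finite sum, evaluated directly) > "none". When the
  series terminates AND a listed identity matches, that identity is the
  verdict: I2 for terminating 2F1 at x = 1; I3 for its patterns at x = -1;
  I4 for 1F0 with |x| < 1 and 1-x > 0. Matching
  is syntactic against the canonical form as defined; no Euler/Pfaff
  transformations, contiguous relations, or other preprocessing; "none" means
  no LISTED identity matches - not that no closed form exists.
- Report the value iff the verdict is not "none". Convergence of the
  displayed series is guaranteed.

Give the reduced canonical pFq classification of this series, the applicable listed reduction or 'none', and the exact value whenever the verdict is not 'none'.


Canonical form: C = -4 times 2F1 with upper {-2/7, 1/3}, lower {8/7}, x = -1/5. Verdict: no listed reduction: x = -1/5 and upper {-2/7, 1/3} fail every I1-I6 pattern.

Key observation: from the first term -4: the (-1)^k factor (C = -4) folds into the argument's sign.
Adjacent-term ratio: r(k) = (-1/5) * (k-2/7) (k+1/3) / [(k+8/7) (k+1)] - poly over poly, x = (-1/5) from leading terms; C = -4 at k = 0.


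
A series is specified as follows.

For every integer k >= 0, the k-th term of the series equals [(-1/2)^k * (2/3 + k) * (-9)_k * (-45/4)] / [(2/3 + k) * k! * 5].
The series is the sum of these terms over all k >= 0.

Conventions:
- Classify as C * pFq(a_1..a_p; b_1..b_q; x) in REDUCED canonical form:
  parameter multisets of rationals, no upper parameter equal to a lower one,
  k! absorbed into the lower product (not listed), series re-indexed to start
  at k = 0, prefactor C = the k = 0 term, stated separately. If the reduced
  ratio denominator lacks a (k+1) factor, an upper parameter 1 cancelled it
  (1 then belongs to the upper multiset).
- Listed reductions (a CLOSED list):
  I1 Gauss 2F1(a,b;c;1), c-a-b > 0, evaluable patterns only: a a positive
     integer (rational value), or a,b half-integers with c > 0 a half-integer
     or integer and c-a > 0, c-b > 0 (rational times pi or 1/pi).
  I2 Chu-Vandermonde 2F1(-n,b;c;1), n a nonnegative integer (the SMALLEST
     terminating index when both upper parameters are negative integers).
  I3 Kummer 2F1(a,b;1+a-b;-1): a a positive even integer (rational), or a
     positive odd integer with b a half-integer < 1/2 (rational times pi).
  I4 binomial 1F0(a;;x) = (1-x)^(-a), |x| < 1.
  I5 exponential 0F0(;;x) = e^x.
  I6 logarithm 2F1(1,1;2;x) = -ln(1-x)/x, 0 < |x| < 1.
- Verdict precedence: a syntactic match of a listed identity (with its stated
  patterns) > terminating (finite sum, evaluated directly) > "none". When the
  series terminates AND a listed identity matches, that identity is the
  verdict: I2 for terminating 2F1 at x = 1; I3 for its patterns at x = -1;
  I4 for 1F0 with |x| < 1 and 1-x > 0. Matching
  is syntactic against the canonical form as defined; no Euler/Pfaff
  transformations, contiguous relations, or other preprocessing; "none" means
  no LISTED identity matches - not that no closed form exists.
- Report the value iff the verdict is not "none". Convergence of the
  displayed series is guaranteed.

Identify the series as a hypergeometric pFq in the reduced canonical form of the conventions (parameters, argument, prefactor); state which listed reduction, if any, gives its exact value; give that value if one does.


Classification (C = -9/4): 1F0 with upper {-9}, lower {-}, argument x = -1/2. Verdict (x = -1/2): binomial (I4) applies (the 1F0 binomial series: exponent 9, x = -1/2). Exact value: -177147/2048.

Structural cue: x = (-1/2) and the constant factors (prefactor -9/4) combine into one prefactor.
Term ratio: r(k) = (-1/2) * (k-9) / [(k+1)] - rational in k. x = (-1/2); t_0 = -9/4; negate the roots.


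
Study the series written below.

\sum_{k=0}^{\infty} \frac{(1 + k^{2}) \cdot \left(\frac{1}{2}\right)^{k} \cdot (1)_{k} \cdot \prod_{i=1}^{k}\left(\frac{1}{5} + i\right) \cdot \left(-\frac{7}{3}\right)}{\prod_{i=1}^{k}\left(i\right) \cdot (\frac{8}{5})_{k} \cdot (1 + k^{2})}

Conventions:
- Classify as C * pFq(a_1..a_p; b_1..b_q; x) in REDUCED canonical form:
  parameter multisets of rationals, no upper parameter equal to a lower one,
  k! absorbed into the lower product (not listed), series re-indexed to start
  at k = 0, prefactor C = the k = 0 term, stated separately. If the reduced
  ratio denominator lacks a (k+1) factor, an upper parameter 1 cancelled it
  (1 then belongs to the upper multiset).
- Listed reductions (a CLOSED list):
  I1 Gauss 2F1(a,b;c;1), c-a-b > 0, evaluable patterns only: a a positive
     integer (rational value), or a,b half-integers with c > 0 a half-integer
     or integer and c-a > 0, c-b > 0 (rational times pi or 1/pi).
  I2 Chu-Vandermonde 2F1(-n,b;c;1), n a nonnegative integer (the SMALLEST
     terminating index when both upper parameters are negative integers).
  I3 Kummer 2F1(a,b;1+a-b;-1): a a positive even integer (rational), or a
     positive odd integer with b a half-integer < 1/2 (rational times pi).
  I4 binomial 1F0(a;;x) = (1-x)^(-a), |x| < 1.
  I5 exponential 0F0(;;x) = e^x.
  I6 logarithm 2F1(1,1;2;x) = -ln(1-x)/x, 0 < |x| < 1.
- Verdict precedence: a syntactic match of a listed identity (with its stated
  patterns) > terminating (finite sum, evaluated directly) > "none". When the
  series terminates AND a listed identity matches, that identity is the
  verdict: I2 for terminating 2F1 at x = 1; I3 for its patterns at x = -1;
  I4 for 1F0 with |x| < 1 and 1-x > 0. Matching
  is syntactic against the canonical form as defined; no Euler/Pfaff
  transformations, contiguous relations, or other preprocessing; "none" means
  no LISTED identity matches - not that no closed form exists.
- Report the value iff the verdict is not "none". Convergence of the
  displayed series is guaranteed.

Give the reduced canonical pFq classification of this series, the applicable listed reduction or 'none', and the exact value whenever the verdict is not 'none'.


Key step: with t_0 = -\frac{7}{3}, the factor k^2 + 1 cancels (top and bottom), leaving C = -7/3.
Step ratio: r(k) = \frac{1}{2} * (k+1) (k+\frac{6}{5}) / [(k+\frac{8}{5}) (k+1)] - rational; roots negated = parameters, x = \frac{1}{2}, C = -\frac{7}{3}.

This is -\frac{7}{3} * 2F1(1, \frac{6}{5}; \frac{8}{5}; \frac{1}{2}) in reduced canonical form. Verdict: none. Every listed pattern misses the 2F1 form at \frac{1}{2}, upper {1, \frac{6}{5}}.


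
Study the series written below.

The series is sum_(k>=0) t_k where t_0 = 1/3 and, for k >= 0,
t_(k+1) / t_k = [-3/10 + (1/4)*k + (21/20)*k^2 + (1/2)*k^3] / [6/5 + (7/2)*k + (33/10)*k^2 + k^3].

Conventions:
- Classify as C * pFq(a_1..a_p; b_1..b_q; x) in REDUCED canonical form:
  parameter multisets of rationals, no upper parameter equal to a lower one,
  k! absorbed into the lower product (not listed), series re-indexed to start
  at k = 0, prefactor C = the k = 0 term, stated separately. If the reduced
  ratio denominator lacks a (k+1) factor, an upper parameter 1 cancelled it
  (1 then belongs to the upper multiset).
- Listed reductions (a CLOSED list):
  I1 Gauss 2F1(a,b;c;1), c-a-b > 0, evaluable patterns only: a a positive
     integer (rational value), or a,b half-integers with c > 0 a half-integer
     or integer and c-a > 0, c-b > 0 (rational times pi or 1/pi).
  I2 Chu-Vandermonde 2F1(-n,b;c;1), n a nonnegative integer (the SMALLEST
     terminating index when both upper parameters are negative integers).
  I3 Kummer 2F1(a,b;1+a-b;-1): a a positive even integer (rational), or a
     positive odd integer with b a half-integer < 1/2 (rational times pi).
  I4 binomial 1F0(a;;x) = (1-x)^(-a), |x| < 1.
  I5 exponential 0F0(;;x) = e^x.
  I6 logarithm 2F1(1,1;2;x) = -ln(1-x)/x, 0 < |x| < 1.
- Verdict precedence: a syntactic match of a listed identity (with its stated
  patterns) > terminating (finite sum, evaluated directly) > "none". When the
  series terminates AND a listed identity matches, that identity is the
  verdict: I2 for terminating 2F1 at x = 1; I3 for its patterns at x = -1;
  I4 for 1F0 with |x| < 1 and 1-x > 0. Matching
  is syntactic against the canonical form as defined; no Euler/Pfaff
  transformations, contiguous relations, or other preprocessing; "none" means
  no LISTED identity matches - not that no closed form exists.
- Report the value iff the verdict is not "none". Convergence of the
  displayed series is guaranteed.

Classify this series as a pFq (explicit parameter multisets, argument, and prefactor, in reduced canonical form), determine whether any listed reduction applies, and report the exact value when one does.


Reduced: x = 1/2, 2F1, upper = {-2/5, 1}, lower = {4/5}, C = 1/3. Verdict: none. Every listed pattern misses the 2F1 form at 1/2, upper {-2/5, 1}.

Key step: t_0 = 1/3 here, and roots of the ratio polynomials (C = 1/3) are the negated parameters.
Step ratio: r(k) = (1/2) * (k-2/5) (k+1) / [(k+4/5) (k+1)] ; factor over Q: parameters, x = (1/2), and C = 1/3.


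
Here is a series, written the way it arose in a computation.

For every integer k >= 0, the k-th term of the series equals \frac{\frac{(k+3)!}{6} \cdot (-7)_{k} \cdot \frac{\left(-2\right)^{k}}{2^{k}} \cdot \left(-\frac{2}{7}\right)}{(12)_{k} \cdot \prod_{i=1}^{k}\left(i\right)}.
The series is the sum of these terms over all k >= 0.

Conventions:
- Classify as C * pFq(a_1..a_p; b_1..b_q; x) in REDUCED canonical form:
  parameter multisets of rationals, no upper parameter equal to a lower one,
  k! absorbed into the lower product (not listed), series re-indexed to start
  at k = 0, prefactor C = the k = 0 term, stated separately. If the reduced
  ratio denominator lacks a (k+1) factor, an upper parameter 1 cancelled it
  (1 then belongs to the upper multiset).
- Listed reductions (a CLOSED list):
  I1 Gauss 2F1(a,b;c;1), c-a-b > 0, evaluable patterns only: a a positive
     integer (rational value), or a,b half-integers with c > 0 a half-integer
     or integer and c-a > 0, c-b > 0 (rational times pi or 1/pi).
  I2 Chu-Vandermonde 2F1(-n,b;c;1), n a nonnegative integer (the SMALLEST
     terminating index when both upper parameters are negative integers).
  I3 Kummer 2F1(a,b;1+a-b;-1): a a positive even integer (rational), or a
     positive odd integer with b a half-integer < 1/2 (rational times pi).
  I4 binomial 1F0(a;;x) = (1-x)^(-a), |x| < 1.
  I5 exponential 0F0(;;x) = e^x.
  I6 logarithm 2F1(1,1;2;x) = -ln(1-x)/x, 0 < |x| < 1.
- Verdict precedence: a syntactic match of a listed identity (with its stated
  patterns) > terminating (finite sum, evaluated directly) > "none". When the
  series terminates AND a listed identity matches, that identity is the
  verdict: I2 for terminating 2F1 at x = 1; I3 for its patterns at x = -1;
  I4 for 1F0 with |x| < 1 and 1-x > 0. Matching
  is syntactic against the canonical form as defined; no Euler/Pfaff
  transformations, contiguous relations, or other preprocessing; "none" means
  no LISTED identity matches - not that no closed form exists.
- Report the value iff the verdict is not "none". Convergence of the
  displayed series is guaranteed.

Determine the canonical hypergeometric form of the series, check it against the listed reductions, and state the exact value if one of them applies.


Structural cue: t_0 = -\frac{2}{7} here, and the product of the first k integers (C = -2/7, x = -1) is k!.
Term ratio: r(k) = -1 * (k-7) (k+4) / [(k+12) (k+1)] - rational in k, leading ratio -1; with t_0 = -\frac{2}{7}, classification follows.

This is -\frac{2}{7} * 2F1(-7, 4; 12; -1) in reduced canonical form. Verdict: Kummer (I3) applies (x = -1; c = 12 equals 1+a-b for upper {-7, 4}: listed pattern). Value: -\frac{55}{21}.


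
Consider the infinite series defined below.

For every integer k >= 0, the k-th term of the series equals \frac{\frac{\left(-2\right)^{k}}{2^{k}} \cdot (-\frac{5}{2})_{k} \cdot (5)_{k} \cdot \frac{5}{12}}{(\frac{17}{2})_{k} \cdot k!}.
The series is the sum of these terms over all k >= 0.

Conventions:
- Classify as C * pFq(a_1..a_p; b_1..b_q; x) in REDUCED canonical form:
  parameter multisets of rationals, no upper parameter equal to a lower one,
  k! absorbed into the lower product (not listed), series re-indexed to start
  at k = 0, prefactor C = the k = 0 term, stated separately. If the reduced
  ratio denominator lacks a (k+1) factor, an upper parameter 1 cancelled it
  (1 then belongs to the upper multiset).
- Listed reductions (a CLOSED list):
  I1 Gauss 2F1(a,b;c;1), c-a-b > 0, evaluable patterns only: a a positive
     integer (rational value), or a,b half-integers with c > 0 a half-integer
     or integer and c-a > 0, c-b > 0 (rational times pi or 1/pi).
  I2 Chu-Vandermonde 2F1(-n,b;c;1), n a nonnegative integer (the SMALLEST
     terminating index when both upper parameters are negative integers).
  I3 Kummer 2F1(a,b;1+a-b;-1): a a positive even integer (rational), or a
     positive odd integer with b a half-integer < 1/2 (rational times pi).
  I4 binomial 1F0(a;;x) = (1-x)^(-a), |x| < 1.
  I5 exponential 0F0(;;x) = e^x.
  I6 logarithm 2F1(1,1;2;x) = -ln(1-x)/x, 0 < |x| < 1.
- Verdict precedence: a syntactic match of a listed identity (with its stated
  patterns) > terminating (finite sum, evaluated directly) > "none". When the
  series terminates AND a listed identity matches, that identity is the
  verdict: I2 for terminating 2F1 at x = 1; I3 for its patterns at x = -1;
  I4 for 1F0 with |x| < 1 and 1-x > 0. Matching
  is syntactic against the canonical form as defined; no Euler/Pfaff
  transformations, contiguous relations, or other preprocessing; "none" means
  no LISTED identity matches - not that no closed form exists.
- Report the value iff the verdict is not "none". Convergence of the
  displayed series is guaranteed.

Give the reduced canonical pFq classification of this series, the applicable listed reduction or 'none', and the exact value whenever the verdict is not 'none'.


Canonical form: C = \frac{5}{12} times 2F1 with upper {-\frac{5}{2}, 5}, lower {\frac{17}{2}}, x = -1. Verdict: this is the Kummer evaluation I3 (x = -1; c = \frac{17}{2} equals 1+a-b for upper {-\frac{5}{2}, 5}: listed pattern). Hence: \frac{225225}{524288} \cdot \pi.

The tell: from the first term \frac{5}{12}: the two k-th powers (C = 5/12, x = -1) combine into one argument.
Ratio: r(k) = -1 * (k-\frac{5}{2}) (k+5) / [(k+\frac{17}{2}) (k+1)] - rational in k. x = -1; t_0 = \frac{5}{12}; negate the roots.


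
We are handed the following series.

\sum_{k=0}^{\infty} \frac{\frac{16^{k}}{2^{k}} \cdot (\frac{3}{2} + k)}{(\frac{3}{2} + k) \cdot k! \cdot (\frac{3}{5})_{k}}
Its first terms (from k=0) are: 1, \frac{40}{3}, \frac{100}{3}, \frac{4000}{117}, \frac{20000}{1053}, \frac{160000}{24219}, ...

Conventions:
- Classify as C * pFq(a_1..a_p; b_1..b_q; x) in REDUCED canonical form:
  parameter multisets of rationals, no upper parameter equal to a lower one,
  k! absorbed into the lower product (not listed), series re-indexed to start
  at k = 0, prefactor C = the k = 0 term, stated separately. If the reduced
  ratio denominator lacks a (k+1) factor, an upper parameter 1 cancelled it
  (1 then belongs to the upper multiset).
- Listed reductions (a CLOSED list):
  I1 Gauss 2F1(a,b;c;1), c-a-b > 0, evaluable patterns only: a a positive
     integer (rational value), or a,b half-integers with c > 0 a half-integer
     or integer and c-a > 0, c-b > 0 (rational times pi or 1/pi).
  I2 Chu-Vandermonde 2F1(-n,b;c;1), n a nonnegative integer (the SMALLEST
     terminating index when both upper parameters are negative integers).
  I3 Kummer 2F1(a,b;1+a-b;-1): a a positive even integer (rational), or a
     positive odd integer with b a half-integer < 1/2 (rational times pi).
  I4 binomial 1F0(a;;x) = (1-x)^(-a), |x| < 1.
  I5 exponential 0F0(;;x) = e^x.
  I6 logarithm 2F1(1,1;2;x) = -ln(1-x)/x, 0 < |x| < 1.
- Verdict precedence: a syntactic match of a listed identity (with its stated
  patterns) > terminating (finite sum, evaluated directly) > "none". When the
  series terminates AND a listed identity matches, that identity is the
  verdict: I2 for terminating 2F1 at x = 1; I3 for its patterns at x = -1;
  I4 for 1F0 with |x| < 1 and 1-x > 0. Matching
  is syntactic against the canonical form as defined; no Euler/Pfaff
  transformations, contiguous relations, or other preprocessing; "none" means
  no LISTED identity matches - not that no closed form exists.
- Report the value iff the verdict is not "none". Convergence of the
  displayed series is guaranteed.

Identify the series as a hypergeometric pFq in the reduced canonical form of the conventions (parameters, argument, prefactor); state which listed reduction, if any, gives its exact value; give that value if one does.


Canonical form: C = 1 times 0F1 with upper {-}, lower {\frac{3}{5}}, x = 8. Verdict: none. Every listed pattern misses the 0F1 form at 8, upper {-}.

Structural cue: x = 8 and the two k-th powers (prefactor 1) combine into one argument.
Step ratio: r(k) = 8 * 1 / [(k+\frac{3}{5}) (k+1)] - rational in k. x = 8; t_0 = 1; negate the roots.


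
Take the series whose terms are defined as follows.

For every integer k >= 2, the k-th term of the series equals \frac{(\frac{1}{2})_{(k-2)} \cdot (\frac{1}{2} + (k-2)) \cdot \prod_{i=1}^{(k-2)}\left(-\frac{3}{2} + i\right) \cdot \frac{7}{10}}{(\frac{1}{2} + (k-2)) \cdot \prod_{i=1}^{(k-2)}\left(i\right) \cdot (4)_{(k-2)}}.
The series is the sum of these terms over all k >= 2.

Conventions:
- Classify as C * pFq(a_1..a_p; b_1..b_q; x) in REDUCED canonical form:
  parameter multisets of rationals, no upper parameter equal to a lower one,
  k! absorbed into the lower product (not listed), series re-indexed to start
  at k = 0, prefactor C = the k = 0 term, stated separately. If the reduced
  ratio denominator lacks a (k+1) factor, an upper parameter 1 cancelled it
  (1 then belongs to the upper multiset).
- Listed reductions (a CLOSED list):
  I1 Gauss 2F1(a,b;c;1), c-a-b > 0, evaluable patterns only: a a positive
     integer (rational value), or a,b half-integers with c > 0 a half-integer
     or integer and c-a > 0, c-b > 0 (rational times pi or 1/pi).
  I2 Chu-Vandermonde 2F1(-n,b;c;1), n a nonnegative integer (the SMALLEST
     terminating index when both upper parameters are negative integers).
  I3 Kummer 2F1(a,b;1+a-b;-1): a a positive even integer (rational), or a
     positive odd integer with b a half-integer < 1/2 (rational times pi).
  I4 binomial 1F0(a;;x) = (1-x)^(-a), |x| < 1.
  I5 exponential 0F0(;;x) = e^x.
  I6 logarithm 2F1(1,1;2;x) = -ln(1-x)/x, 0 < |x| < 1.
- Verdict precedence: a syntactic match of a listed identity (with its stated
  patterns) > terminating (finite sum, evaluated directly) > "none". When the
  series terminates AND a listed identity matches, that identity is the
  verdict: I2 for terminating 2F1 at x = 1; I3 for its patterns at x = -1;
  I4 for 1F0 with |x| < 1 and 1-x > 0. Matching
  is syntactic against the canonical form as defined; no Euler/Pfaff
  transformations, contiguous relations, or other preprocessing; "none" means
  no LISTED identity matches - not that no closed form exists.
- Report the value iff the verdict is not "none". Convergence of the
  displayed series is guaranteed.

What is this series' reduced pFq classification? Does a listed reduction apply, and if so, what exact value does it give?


Classification (C = \frac{7}{10}): 2F1 with upper {-\frac{1}{2}, \frac{1}{2}}, lower {4}, argument x = 1. Verdict: the half-integer Gauss pattern (I1) matches (x = 1; upper {-\frac{1}{2}, \frac{1}{2}} half-integers, c = 4 in the evaluable pattern). Value: \frac{256}{125} / \pi.

Key step: t_0 = \frac{7}{10} here, and the product of the first k integers (prefactor 7/10) is k!.
Ratio: r(k) = 1 * (k-\frac{1}{2}) (k+\frac{1}{2}) / [(k+4) (k+1)] - poly over poly, x = 1 from leading terms; C = \frac{7}{10} at k = 0.


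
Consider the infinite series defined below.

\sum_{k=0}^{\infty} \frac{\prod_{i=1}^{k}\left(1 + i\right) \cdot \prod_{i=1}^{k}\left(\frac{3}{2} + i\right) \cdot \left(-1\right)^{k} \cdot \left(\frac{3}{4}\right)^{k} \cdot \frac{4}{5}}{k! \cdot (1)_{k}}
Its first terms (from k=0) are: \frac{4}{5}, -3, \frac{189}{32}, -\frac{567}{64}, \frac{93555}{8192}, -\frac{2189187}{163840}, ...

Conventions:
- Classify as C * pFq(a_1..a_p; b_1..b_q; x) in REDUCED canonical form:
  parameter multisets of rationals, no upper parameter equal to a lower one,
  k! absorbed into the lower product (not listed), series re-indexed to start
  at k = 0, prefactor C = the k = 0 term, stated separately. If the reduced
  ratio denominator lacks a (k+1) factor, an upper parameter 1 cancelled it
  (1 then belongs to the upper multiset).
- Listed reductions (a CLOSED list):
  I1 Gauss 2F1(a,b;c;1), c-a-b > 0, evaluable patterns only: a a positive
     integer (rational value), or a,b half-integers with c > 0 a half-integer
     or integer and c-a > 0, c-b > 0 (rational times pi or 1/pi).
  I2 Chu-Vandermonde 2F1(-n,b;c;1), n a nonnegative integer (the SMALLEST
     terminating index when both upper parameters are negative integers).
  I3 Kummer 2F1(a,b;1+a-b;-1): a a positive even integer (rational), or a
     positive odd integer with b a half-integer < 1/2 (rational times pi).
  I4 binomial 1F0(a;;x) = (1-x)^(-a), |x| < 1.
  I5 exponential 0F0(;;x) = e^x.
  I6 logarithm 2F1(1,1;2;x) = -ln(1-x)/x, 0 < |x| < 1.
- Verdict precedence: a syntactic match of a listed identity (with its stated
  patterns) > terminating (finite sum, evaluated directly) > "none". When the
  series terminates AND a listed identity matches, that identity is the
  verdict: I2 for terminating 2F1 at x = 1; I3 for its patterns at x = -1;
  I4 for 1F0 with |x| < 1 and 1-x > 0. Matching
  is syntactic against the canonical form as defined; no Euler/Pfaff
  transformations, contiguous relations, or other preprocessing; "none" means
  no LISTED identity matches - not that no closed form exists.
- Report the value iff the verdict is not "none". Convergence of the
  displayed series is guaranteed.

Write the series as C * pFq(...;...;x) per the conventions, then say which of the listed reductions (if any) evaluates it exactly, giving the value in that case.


Canonical form: C = \frac{4}{5} times 2F1 with upper {2, \frac{5}{2}}, lower {1}, x = -\frac{3}{4}. Verdict: none. No listed pattern accepts 2F1(2, \frac{5}{2}; 1; -\frac{3}{4}).

Structural cue: t_0 = \frac{4}{5} here, and the running product (prefactor 4/5) telescopes to a rising factorial.
Step ratio: r(k) = -\frac{3}{4} * (k+2) (k+\frac{5}{2}) / [(k+1) (k+1)] - rational; roots negated = parameters, x = -\frac{3}{4}, C = \frac{4}{5}.


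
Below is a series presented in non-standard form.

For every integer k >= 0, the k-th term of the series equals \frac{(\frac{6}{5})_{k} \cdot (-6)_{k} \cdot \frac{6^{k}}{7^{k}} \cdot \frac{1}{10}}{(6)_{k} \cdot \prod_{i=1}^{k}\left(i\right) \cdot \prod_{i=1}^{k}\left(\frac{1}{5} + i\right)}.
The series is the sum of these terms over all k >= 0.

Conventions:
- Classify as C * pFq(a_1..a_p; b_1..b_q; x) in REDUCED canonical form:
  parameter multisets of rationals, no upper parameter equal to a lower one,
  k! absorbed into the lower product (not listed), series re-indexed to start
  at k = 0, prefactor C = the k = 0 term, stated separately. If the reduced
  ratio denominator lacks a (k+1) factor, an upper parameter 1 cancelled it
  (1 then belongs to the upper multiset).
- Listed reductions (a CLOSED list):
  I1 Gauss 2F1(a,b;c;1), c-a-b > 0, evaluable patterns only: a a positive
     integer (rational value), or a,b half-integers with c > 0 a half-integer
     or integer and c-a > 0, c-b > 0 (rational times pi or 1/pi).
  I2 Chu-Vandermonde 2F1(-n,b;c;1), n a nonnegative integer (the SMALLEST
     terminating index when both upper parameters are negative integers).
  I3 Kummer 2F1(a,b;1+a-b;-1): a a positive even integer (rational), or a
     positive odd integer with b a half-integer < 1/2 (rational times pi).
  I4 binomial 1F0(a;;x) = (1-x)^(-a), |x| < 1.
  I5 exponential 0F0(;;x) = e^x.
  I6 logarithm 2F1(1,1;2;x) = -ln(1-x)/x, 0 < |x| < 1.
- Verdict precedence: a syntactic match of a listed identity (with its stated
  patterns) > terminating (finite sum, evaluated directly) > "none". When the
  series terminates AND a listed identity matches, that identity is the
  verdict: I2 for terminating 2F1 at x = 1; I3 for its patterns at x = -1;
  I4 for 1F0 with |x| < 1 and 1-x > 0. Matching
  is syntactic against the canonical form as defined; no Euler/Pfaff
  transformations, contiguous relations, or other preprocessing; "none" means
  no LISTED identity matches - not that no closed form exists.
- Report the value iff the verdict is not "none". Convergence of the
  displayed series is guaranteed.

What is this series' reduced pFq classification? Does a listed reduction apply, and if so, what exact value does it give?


Canonical form: C = \frac{1}{10} times 1F1 with upper {-6}, lower {6}, x = \frac{6}{7}. Verdict: terminating. (-6)_k vanishes past k = 6, leaving a 7-term sum, computed directly. Exact value: \frac{8387483}{226474325}.

Key step: from the first term \frac{1}{10}: the parameter 6/5 appears in both the upper and lower lists and cancels.
Consecutive-term ratio: r(k) = \frac{6}{7} * (k-6) / [(k+6) (k+1)] - rational; roots negated = parameters, x = \frac{6}{7}, C = \frac{1}{10}.


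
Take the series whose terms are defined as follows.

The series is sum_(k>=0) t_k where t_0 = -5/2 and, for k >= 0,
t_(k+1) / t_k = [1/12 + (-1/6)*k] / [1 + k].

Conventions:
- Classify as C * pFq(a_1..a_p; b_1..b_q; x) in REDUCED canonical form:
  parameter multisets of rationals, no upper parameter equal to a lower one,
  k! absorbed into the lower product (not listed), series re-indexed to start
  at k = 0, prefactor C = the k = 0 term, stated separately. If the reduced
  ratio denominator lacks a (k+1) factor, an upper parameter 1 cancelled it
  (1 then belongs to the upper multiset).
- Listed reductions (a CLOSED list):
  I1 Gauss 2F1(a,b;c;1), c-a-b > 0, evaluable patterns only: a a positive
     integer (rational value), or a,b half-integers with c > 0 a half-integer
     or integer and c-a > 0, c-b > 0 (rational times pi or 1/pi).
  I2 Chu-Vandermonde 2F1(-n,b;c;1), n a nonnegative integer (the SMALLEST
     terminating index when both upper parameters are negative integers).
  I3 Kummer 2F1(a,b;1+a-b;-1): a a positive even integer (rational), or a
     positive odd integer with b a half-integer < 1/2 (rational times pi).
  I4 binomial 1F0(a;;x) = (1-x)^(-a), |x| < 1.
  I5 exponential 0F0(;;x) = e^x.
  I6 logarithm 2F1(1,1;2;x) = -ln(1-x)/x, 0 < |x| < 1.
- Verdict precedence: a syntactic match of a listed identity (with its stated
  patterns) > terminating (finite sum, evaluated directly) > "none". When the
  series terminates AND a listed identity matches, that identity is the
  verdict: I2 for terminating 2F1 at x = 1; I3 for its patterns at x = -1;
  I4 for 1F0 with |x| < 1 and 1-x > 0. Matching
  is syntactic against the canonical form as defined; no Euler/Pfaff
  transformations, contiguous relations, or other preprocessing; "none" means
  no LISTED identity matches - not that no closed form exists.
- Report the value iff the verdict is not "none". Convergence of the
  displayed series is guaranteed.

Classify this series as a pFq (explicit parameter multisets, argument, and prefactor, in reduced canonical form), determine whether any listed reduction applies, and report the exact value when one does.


At argument -1/6: a 1F0 with upper {-1/2}, lower {-}, scaled by C = -5/2. Verdict: this is binomial (I4) (the 1F0 binomial series: exponent 1/2, x = -1/6). Exact value: (-5/2) * (7/6)^(1/2).

The tell: with t_0 = -5/2, roots of the ratio polynomials (C = -5/2, x = -1/6) are the negated parameters.
Adjacent-term ratio: r(k) = (-1/6) * (k-1/2) / [(k+1)] - rational; roots negated = parameters, x = (-1/6), C = -5/2.


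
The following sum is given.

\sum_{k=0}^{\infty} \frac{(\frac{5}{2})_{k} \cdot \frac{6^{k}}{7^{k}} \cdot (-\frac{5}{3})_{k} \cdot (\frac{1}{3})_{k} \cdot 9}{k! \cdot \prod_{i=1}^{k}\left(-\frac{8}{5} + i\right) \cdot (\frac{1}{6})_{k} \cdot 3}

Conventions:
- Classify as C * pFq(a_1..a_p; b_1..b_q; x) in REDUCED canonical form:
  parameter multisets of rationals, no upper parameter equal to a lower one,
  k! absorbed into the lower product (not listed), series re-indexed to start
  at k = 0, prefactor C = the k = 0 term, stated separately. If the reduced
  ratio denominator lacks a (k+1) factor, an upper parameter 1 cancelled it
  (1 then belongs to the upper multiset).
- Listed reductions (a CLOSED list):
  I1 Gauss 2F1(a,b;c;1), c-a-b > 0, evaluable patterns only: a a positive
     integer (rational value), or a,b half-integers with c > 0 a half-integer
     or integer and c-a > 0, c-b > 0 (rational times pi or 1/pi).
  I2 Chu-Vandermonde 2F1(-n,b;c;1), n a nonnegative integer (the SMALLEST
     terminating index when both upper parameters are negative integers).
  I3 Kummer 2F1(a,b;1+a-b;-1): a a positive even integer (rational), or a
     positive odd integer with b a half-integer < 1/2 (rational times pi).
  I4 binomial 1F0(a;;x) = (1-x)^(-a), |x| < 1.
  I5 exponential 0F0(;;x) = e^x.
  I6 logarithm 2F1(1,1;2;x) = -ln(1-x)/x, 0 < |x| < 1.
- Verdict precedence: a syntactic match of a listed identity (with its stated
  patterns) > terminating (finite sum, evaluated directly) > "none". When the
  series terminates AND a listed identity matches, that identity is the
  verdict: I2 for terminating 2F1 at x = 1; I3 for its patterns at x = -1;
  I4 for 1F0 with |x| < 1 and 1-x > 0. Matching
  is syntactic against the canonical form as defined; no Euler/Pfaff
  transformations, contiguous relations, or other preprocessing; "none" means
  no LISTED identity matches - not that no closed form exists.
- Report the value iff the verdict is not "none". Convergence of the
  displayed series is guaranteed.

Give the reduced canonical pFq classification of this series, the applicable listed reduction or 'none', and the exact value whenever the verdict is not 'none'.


Canonical form: C = 3 times 3F2 with upper {-\frac{5}{3}, \frac{1}{3}, \frac{5}{2}}, lower {-\frac{3}{5}, \frac{1}{6}}, x = \frac{6}{7}. Verdict: none. A 3F2 with upper {-\frac{5}{3}, \frac{1}{3}, \frac{5}{2}} fits none of I1-I6 at x = \frac{6}{7}; the sum runs forever.

First insight: t_0 = 3 here, and the constant factors (prefactor 3) combine into one prefactor.
Term ratio: r(k) = \frac{6}{7} * (k-\frac{5}{3}) (k+\frac{1}{3}) (k+\frac{5}{2}) / [(k-\frac{3}{5}) (k+\frac{1}{6}) (k+1)] - rational in k. x = \frac{6}{7}; t_0 = 3; negate the roots.


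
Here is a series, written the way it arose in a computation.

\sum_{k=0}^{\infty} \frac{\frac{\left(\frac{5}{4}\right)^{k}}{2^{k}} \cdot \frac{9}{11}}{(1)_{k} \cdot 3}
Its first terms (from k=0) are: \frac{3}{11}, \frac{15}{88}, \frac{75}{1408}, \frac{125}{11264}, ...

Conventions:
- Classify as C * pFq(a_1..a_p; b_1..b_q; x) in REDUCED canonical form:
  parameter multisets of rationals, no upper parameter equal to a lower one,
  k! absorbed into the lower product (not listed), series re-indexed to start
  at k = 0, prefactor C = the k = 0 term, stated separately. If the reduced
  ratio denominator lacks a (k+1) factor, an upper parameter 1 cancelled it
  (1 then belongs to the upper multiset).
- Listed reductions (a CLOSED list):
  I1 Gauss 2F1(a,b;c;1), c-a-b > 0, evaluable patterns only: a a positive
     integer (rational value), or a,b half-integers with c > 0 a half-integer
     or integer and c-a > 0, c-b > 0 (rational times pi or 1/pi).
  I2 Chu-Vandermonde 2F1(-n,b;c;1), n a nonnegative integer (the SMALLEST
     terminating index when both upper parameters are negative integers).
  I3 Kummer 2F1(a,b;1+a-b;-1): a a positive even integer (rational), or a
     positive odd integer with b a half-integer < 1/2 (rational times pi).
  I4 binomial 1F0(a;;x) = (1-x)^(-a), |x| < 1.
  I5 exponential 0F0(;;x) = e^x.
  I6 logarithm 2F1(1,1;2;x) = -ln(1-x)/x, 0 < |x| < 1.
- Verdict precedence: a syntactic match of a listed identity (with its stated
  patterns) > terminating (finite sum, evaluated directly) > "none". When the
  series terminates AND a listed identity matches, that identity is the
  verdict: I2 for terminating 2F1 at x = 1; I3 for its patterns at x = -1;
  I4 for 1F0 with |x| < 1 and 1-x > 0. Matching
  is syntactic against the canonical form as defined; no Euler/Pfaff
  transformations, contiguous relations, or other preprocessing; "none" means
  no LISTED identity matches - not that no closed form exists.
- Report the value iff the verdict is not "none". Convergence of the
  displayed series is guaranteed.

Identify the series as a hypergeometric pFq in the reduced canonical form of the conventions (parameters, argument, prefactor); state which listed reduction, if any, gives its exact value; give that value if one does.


At argument \frac{5}{8}: a 0F0 with upper {-}, lower {-}, scaled by C = \frac{3}{11}. Verdict: the exponential series (I5) fires (the 0F0 exponential series at x = \frac{5}{8}). Its exact value is \frac{3}{11} \cdot e^{\frac{5}{8}}.

Key observation: t_0 = \frac{3}{11} here, and the two k-th powers (prefactor 3/11) combine into one argument.
Ratio: r(k) = \frac{5}{8} * 1 / [(k+1)] - poly over poly, x = \frac{5}{8} from leading terms; C = \frac{3}{11} at k = 0.


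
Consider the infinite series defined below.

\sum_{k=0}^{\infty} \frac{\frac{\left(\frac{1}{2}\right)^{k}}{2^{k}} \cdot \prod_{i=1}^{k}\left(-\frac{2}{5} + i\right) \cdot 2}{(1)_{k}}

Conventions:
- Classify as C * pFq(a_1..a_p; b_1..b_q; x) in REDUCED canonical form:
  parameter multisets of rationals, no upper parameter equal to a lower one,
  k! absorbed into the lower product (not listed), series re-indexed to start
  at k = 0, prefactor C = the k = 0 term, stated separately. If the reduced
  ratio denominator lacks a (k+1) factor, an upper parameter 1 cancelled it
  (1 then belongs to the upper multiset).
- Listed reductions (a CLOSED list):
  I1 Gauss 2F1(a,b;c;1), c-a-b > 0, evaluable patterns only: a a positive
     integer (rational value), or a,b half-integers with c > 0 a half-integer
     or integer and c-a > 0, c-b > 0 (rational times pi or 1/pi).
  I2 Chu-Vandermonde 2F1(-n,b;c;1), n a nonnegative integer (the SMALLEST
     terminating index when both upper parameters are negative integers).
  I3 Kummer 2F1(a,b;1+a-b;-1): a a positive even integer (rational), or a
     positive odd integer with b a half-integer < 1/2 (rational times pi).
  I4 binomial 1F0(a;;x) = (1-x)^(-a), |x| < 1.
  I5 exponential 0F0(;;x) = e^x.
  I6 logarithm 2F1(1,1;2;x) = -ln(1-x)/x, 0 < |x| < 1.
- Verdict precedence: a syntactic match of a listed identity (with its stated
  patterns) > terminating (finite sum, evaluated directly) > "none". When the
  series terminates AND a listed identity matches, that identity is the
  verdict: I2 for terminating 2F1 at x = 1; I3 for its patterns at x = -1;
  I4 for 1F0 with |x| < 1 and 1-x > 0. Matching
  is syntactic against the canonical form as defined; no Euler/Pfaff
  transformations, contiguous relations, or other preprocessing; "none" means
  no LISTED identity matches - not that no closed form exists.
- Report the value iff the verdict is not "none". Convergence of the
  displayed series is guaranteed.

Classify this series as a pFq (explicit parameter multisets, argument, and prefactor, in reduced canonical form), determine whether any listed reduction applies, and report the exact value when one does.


With C = 2: the canonical form is 1F0(\frac{3}{5}; -; \frac{1}{4}). Verdict: this is the binomial series (I4) (the 1F0 binomial series: exponent -3/5, x = \frac{1}{4}). Hence: 2 \cdot \left(\frac{3}{4}\right)^{-\frac{3}{5}}.

Key step: t_0 being 2, the running product (prefactor 2) telescopes to a rising factorial.
Adjacent-term ratio: r(k) = \frac{1}{4} * (k+\frac{3}{5}) / [(k+1)] - rational in k, leading ratio \frac{1}{4}; with t_0 = 2, classification follows.


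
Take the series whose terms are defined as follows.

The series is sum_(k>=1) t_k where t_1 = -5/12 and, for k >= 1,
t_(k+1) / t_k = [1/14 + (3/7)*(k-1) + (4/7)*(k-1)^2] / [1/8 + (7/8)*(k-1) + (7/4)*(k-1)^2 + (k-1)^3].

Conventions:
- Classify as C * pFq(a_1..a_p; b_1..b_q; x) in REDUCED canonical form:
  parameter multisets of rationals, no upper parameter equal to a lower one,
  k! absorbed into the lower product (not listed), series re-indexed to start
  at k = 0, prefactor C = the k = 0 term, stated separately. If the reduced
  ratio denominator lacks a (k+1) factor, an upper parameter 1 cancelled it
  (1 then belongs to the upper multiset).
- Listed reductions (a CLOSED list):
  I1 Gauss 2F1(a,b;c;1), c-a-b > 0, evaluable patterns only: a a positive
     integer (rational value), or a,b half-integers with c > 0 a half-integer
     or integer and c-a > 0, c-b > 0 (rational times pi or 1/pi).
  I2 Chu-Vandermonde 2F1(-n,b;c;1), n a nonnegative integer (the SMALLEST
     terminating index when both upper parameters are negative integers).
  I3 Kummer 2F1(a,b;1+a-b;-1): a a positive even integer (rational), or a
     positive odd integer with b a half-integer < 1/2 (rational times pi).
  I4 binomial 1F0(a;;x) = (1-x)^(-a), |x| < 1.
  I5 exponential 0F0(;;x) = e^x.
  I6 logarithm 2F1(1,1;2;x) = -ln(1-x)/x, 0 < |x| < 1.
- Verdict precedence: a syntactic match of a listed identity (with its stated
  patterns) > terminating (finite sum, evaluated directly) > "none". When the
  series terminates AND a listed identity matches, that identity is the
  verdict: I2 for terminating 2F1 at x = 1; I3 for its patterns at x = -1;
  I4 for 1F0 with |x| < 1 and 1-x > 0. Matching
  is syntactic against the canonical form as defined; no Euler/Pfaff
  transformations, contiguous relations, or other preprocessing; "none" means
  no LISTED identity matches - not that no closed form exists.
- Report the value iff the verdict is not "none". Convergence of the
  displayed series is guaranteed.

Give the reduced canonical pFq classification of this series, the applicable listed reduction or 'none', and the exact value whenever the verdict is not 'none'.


Reduced: x = 4/7, 0F0, upper = {-}, lower = {-}, C = -5/12. Verdict: exponential (I5) fires (the 0F0 exponential series at x = 4/7). Its exact value is (-5/12) * e^(4/7).

The tell: x = (4/7) and the ratio is unreduced: k + 1/2 divides both sides (prefactor -5/12).
Term ratio: r(k) = (4/7) * 1 / [(k+1)] - rational; roots negated = parameters, x = (4/7), C = -5/12.
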